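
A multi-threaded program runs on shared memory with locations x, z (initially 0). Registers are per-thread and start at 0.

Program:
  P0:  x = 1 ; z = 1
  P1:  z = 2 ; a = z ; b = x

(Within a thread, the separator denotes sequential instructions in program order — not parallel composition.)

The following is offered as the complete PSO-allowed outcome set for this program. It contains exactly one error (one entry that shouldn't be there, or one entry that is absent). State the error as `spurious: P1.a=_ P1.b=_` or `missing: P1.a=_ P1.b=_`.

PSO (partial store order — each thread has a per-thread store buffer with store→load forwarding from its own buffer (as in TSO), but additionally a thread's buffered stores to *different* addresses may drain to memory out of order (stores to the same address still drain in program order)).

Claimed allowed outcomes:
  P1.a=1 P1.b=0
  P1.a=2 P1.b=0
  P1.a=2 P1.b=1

missing: P1.a=1 P1.b=1

outcome vector order: (P1.a,P1.b)
PSO: 4 outcomes — {1/0; 1/1; 2/0; 2/1}
PSO∖claimed = {1/1}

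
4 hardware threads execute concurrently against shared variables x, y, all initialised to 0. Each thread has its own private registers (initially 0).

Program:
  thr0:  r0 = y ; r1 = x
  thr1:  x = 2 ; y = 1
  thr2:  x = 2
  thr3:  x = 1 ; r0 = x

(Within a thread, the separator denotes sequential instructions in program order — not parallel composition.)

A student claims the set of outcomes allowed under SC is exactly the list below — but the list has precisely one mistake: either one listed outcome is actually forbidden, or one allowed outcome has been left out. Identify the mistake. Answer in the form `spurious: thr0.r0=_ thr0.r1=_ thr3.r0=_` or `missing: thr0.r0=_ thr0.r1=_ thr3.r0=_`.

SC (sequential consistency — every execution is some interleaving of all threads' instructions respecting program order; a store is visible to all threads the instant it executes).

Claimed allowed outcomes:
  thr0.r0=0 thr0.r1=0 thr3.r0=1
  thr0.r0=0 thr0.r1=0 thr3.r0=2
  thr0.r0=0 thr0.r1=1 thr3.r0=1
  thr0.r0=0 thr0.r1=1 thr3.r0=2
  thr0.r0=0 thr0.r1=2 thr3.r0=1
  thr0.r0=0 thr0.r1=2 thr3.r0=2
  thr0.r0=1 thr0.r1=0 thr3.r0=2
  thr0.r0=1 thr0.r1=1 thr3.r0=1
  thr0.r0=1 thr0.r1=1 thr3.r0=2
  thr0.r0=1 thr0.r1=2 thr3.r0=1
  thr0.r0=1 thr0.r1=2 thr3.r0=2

spurious: thr0.r0=1 thr0.r1=0 thr3.r0=2

outcome vector order: (thr0.r0,thr0.r1,thr3.r0)
[SC] allowed = {(0,0,1); (0,0,2); (0,1,1); (0,1,2); (0,2,1); (0,2,2); (1,1,1); (1,1,2); (1,2,1); (1,2,2)}
claimed∖SC = {(1,0,2)}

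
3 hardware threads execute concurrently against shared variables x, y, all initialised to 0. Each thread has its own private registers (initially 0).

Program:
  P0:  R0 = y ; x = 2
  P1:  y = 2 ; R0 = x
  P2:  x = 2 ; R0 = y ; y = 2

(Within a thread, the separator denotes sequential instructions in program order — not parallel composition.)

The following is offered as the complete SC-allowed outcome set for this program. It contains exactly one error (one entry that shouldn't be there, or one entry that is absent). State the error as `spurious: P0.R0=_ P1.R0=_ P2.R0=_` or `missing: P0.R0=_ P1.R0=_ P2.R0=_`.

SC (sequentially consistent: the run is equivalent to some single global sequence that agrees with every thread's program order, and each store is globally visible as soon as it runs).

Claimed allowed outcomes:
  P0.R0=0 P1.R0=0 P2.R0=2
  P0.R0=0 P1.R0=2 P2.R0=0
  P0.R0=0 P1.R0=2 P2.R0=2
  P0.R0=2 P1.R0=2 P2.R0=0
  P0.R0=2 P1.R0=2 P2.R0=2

missing: P0.R0=2 P1.R0=0 P2.R0=2

outcome vector order: (P0.R0,P1.R0,P2.R0)
[SC] allowed = {(0,0,2) (0,2,0) (0,2,2) (2,0,2) (2,2,0) (2,2,2)}
SC∖claimed = {(2,0,2)}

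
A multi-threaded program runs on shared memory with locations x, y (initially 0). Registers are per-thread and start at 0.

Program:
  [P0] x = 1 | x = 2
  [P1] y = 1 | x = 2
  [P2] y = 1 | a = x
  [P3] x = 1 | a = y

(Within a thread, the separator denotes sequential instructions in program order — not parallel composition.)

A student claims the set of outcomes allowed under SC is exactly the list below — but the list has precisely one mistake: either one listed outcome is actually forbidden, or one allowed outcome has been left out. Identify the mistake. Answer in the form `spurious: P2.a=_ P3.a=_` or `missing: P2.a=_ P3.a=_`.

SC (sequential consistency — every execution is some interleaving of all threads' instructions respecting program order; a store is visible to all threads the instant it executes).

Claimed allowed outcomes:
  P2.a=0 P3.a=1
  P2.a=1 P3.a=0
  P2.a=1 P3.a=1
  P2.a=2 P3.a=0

missing: P2.a=2 P3.a=1

outcome vector order: (P2.a,P3.a)
SC (5): 0/1 1/0 1/1 2/0 2/1
SC∖claimed = {2/1}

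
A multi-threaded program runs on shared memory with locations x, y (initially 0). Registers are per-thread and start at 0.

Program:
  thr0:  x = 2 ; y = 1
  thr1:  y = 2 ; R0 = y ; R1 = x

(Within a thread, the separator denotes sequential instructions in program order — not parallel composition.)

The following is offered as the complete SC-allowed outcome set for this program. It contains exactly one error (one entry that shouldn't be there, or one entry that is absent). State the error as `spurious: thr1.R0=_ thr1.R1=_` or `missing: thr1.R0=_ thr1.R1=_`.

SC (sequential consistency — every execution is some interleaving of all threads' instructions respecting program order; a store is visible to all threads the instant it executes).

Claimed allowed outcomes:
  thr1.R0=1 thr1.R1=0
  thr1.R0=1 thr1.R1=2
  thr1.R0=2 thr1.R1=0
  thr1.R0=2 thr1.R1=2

outcome vector order: (thr1.R0,thr1.R1)
[SC] allowed = {12 20 22}
claimed∖SC = {10}

spurious: thr1.R0=1 thr1.R1=0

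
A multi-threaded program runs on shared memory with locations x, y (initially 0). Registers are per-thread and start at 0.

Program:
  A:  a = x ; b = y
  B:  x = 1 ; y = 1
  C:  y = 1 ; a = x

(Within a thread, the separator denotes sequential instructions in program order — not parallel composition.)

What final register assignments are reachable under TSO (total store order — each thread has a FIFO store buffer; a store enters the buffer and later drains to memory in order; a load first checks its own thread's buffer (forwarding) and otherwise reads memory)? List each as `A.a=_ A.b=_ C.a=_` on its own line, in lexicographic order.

outcome vector order: (A.a,A.b,C.a)
|TSO outcomes| = 8

A.a=0 A.b=0 C.a=0
A.a=0 A.b=0 C.a=1
A.a=0 A.b=1 C.a=0
A.a=0 A.b=1 C.a=1
A.a=1 A.b=0 C.a=0
A.a=1 A.b=0 C.a=1
A.a=1 A.b=1 C.a=0
A.a=1 A.b=1 C.a=1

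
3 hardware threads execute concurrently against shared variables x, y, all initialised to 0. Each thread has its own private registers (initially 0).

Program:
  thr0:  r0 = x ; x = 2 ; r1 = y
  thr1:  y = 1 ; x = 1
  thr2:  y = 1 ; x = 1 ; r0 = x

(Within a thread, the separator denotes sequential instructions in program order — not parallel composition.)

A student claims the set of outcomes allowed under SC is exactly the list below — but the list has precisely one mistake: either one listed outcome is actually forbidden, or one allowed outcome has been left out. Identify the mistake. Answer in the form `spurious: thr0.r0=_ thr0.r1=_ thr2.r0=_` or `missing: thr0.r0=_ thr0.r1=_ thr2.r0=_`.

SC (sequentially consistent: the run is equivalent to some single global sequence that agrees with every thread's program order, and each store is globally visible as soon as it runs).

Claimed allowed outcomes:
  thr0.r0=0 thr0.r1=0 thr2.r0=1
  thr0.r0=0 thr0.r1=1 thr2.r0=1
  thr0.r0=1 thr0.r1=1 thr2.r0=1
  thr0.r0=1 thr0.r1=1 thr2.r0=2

outcome vector order: (thr0.r0,thr0.r1,thr2.r0)
SC (5): 0/0/1 0/1/1 0/1/2 1/1/1 1/1/2
SC∖claimed = {0/1/2}

missing: thr0.r0=0 thr0.r1=1 thr2.r0=2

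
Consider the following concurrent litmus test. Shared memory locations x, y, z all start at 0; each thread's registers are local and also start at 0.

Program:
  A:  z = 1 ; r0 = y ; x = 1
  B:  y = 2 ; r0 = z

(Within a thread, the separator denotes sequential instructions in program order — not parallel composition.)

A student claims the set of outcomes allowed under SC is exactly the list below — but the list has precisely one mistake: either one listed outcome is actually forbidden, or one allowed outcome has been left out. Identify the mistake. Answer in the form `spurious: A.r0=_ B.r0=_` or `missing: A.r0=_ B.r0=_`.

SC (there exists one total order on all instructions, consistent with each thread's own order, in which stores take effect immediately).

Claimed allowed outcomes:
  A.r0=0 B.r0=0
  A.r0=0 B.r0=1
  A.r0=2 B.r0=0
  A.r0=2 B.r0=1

outcome vector order: (A.r0,B.r0)
under SC → (0,1), (2,0), (2,1)
claimed∖SC = {(0,0)}

spurious: A.r0=0 B.r0=0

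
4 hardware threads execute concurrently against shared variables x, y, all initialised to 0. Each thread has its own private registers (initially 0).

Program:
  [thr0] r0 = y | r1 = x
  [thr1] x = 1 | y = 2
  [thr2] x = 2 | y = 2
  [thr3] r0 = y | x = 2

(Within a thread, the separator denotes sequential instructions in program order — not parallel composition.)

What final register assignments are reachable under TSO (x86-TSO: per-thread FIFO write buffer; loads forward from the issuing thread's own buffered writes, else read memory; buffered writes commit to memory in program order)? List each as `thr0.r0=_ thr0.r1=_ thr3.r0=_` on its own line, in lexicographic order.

thr0.r0=0 thr0.r1=0 thr3.r0=0
thr0.r0=0 thr0.r1=0 thr3.r0=2
thr0.r0=0 thr0.r1=1 thr3.r0=0
thr0.r0=0 thr0.r1=1 thr3.r0=2
thr0.r0=0 thr0.r1=2 thr3.r0=0
thr0.r0=0 thr0.r1=2 thr3.r0=2
thr0.r0=2 thr0.r1=1 thr3.r0=0
thr0.r0=2 thr0.r1=1 thr3.r0=2
thr0.r0=2 thr0.r1=2 thr3.r0=0
thr0.r0=2 thr0.r1=2 thr3.r0=2

outcome vector order: (thr0.r0,thr0.r1,thr3.r0)
|TSO outcomes| = 10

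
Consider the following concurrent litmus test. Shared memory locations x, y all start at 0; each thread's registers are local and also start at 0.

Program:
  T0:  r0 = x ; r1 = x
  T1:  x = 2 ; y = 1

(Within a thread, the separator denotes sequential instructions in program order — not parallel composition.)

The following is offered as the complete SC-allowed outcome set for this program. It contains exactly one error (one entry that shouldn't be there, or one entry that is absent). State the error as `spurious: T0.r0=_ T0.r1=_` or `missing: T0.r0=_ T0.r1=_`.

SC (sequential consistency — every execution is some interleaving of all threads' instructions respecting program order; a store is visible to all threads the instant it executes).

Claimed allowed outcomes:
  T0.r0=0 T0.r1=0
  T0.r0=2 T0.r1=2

missing: T0.r0=0 T0.r1=2

outcome vector order: (T0.r0,T0.r1)
SC (3): 00; 02; 22
SC∖claimed = {02}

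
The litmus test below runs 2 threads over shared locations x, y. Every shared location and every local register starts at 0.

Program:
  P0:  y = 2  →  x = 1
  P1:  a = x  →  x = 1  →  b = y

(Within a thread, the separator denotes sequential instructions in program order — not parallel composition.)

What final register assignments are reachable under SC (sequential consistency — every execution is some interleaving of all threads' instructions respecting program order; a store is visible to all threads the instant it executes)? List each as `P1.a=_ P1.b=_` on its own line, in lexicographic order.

outcome vector order: (P1.a,P1.b)
|SC outcomes| = 3

P1.a=0 P1.b=0
P1.a=0 P1.b=2
P1.a=1 P1.b=2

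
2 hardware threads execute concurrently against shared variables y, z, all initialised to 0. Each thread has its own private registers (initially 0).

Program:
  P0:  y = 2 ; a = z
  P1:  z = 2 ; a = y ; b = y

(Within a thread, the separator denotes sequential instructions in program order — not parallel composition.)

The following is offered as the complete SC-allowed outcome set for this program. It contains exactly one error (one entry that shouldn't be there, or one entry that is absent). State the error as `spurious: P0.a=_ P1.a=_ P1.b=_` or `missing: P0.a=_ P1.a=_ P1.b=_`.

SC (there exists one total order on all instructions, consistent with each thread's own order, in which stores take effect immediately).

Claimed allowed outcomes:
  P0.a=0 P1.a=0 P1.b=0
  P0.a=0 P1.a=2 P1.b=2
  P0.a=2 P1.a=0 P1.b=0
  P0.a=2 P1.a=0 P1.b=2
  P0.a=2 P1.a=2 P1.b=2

outcome vector order: (P0.a,P1.a,P1.b)
SC: 4 outcomes — {0/2/2, 2/0/0, 2/0/2, 2/2/2}
claimed∖SC = {0/0/0}

spurious: P0.a=0 P1.a=0 P1.b=0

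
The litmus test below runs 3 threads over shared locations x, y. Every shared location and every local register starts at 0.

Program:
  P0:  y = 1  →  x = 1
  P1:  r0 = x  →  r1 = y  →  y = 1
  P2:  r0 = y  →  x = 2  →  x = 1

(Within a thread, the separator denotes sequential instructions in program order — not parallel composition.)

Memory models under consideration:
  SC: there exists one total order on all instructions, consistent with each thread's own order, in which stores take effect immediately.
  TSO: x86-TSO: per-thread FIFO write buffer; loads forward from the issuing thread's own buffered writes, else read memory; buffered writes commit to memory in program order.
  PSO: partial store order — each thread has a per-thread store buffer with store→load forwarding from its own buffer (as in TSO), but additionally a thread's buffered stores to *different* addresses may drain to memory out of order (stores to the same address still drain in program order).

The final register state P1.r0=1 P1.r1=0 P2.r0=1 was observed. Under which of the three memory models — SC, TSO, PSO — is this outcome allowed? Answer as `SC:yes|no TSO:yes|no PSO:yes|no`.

SC:no TSO:no PSO:yes

outcome vector order: (P1.r0,P1.r1,P2.r0)
SC: 10 outcomes — {0/0/0 0/0/1 0/1/0 0/1/1 1/0/0 1/1/0 1/1/1 2/0/0 2/1/0 2/1/1}
TSO: 10 outcomes — {0/0/0 0/0/1 0/1/0 0/1/1 1/0/0 1/1/0 1/1/1 2/0/0 2/1/0 2/1/1}
PSO: 11 outcomes — {0/0/0 0/0/1 0/1/0 0/1/1 1/0/0 1/0/1 1/1/0 1/1/1 2/0/0 2/1/0 2/1/1}
target 1/0/1 ∈ {PSO}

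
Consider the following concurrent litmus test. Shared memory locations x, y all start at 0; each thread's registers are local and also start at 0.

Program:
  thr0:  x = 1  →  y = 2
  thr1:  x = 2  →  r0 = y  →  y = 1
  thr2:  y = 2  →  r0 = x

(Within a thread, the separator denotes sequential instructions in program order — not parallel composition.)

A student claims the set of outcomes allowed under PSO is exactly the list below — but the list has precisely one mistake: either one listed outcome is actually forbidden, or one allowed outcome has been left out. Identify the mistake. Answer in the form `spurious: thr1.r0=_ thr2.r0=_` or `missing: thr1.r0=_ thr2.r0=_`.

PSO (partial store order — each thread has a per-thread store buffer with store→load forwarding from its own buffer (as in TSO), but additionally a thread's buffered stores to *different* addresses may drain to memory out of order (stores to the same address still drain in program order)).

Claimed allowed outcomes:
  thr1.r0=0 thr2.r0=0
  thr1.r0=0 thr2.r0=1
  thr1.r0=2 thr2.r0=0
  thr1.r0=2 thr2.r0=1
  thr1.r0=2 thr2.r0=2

missing: thr1.r0=0 thr2.r0=2

outcome vector order: (thr1.r0,thr2.r0)
PSO: 6 outcomes — {0/0; 0/1; 0/2; 2/0; 2/1; 2/2}
PSO∖claimed = {0/2}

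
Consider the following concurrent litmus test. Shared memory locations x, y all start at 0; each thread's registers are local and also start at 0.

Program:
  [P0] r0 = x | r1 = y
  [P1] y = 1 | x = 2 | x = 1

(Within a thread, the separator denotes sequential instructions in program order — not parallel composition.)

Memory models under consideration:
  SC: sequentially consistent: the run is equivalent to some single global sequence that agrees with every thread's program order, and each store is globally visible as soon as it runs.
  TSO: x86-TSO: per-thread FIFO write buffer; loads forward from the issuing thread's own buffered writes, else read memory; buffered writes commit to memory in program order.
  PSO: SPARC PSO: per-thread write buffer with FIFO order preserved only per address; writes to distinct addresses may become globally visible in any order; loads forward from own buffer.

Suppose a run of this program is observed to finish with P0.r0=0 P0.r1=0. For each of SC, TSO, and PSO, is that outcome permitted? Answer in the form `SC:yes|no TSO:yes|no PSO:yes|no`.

outcome vector order: (P0.r0,P0.r1)
[SC] allowed = {(0,0); (0,1); (1,1); (2,1)}
[TSO] allowed = {(0,0); (0,1); (1,1); (2,1)}
[PSO] allowed = {(0,0); (0,1); (1,0); (1,1); (2,0); (2,1)}
target (0,0) ∈ {SC,TSO,PSO}

SC:yes TSO:yes PSO:yes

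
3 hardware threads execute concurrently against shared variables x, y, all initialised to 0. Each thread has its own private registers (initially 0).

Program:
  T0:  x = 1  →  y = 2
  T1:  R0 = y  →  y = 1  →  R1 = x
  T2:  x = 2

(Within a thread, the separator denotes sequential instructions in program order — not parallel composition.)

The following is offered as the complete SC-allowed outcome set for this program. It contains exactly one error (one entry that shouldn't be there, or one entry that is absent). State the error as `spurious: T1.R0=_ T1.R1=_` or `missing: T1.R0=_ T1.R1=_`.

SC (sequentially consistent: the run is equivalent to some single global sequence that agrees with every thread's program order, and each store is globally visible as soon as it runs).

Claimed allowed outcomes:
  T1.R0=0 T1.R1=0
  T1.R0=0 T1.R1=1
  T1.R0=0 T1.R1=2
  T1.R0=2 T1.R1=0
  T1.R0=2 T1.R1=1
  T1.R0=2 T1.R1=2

spurious: T1.R0=2 T1.R1=0

outcome vector order: (T1.R0,T1.R1)
SC (5): 0/0 0/1 0/2 2/1 2/2
claimed∖SC = {2/0}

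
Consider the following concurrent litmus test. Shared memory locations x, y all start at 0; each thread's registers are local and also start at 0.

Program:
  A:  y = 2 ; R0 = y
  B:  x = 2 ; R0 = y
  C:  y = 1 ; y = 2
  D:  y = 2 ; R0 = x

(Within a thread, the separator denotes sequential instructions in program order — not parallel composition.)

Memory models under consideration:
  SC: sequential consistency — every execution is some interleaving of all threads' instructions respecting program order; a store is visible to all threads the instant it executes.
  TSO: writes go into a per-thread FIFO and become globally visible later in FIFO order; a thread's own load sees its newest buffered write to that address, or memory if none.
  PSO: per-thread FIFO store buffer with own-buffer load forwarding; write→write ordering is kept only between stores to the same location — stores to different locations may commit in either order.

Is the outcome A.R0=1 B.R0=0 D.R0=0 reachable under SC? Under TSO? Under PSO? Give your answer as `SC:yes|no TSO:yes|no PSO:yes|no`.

outcome vector order: (A.R0,B.R0,D.R0)
under SC → 1/0/2, 1/1/0, 1/1/2, 1/2/0, 1/2/2, 2/0/2, 2/1/0, 2/1/2, 2/2/0, 2/2/2
under TSO → 1/0/0, 1/0/2, 1/1/0, 1/1/2, 1/2/0, 1/2/2, 2/0/0, 2/0/2, 2/1/0, 2/1/2, 2/2/0, 2/2/2
under PSO → 1/0/0, 1/0/2, 1/1/0, 1/1/2, 1/2/0, 1/2/2, 2/0/0, 2/0/2, 2/1/0, 2/1/2, 2/2/0, 2/2/2
target 1/0/0 ∈ {TSO,PSO}

SC:no TSO:yes PSO:yes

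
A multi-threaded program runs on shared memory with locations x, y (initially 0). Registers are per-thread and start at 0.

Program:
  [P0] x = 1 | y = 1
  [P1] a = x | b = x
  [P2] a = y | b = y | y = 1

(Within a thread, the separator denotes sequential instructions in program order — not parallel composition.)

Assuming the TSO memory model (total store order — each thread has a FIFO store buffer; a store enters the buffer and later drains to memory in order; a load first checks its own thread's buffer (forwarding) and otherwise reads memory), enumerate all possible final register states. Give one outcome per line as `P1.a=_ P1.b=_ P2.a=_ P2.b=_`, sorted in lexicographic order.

P1.a=0 P1.b=0 P2.a=0 P2.b=0
P1.a=0 P1.b=0 P2.a=0 P2.b=1
P1.a=0 P1.b=0 P2.a=1 P2.b=1
P1.a=0 P1.b=1 P2.a=0 P2.b=0
P1.a=0 P1.b=1 P2.a=0 P2.b=1
P1.a=0 P1.b=1 P2.a=1 P2.b=1
P1.a=1 P1.b=1 P2.a=0 P2.b=0
P1.a=1 P1.b=1 P2.a=0 P2.b=1
P1.a=1 P1.b=1 P2.a=1 P2.b=1

outcome vector order: (P1.a,P1.b,P2.a,P2.b)
|TSO outcomes| = 9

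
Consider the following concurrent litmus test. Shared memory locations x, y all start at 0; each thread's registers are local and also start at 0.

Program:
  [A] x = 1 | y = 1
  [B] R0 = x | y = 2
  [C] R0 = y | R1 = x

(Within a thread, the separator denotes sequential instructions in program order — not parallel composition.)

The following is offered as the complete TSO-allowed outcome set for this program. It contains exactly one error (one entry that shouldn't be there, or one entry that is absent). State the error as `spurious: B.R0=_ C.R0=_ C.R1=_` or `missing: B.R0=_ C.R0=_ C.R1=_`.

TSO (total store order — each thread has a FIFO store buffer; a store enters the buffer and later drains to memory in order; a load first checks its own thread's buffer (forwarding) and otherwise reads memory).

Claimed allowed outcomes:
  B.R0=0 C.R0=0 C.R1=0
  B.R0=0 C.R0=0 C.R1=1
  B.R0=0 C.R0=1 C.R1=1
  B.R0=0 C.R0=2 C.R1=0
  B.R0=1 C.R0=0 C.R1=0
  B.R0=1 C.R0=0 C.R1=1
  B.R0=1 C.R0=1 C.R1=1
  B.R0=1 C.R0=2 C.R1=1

outcome vector order: (B.R0,C.R0,C.R1)
under TSO → (0,0,0), (0,0,1), (0,1,1), (0,2,0), (0,2,1), (1,0,0), (1,0,1), (1,1,1), (1,2,1)
TSO∖claimed = {(0,2,1)}

missing: B.R0=0 C.R0=2 C.R1=1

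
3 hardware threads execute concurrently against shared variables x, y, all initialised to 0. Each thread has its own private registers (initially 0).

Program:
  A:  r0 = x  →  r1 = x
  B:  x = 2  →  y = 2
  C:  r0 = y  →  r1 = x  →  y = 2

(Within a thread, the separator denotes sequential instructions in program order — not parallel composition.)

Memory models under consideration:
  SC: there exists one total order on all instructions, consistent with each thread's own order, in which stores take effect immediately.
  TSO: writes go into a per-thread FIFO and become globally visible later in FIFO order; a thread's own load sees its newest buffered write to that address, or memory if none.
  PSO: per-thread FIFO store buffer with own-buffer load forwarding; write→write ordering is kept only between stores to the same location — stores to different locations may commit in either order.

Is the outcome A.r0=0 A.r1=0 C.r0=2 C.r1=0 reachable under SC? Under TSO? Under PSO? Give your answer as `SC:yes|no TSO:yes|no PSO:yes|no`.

SC:no TSO:no PSO:yes

outcome vector order: (A.r0,A.r1,C.r0,C.r1)
SC: 9 outcomes — {(0,0,0,0); (0,0,0,2); (0,0,2,2); (0,2,0,0); (0,2,0,2); (0,2,2,2); (2,2,0,0); (2,2,0,2); (2,2,2,2)}
TSO: 9 outcomes — {(0,0,0,0); (0,0,0,2); (0,0,2,2); (0,2,0,0); (0,2,0,2); (0,2,2,2); (2,2,0,0); (2,2,0,2); (2,2,2,2)}
PSO: 12 outcomes — {(0,0,0,0); (0,0,0,2); (0,0,2,0); (0,0,2,2); (0,2,0,0); (0,2,0,2); (0,2,2,0); (0,2,2,2); (2,2,0,0); (2,2,0,2); (2,2,2,0); (2,2,2,2)}
target (0,0,2,0) ∈ {PSO}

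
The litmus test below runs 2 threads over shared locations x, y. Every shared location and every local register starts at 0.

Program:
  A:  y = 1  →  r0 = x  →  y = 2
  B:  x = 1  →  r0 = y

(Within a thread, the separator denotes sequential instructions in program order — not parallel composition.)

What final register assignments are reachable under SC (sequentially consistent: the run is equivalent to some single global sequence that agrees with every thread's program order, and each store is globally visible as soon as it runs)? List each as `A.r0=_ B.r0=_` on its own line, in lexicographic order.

A.r0=0 B.r0=1
A.r0=0 B.r0=2
A.r0=1 B.r0=0
A.r0=1 B.r0=1
A.r0=1 B.r0=2

outcome vector order: (A.r0,B.r0)
|SC outcomes| = 5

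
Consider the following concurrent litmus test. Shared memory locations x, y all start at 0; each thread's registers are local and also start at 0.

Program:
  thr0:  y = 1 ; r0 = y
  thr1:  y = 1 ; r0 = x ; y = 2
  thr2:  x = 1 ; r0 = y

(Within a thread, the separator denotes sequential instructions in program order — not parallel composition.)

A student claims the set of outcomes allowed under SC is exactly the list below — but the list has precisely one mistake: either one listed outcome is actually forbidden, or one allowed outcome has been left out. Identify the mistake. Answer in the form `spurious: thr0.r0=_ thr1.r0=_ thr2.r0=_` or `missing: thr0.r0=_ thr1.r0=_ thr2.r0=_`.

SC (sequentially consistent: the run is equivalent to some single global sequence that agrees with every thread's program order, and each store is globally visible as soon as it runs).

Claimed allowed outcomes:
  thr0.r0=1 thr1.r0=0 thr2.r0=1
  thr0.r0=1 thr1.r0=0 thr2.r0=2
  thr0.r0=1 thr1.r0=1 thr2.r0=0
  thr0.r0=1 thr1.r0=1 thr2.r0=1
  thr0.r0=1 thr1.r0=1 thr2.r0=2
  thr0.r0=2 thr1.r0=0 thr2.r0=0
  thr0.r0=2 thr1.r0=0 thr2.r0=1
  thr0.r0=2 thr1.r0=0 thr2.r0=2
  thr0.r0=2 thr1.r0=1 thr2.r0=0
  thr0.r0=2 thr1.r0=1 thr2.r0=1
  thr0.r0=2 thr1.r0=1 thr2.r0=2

spurious: thr0.r0=2 thr1.r0=0 thr2.r0=0

outcome vector order: (thr0.r0,thr1.r0,thr2.r0)
SC (10): <1 0 1>, <1 0 2>, <1 1 0>, <1 1 1>, <1 1 2>, <2 0 1>, <2 0 2>, <2 1 0>, <2 1 1>, <2 1 2>
claimed∖SC = {<2 0 0>}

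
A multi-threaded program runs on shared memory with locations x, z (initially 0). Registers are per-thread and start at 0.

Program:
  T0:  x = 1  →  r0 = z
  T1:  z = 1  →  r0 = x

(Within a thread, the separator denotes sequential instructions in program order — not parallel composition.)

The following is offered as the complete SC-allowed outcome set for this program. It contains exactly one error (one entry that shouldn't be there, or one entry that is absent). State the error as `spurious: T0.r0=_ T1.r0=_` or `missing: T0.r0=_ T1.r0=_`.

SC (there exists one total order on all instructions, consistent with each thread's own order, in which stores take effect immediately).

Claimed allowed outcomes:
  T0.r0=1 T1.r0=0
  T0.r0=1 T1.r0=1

outcome vector order: (T0.r0,T1.r0)
under SC → 01, 10, 11
SC∖claimed = {01}

missing: T0.r0=0 T1.r0=1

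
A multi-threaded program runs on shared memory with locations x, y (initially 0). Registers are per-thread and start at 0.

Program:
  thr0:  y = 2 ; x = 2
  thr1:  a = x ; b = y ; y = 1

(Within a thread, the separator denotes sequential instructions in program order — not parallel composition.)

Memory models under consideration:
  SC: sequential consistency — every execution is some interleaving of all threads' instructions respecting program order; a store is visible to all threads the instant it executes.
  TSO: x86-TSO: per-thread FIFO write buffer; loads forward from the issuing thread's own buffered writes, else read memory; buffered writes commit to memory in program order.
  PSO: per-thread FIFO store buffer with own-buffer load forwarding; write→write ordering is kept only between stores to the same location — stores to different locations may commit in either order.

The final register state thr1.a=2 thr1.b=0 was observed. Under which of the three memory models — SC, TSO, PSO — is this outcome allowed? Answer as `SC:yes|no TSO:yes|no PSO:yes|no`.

SC:no TSO:no PSO:yes

outcome vector order: (thr1.a,thr1.b)
[SC] allowed = {<0 0>; <0 2>; <2 2>}
[TSO] allowed = {<0 0>; <0 2>; <2 2>}
[PSO] allowed = {<0 0>; <0 2>; <2 0>; <2 2>}
target <2 0> ∈ {PSO}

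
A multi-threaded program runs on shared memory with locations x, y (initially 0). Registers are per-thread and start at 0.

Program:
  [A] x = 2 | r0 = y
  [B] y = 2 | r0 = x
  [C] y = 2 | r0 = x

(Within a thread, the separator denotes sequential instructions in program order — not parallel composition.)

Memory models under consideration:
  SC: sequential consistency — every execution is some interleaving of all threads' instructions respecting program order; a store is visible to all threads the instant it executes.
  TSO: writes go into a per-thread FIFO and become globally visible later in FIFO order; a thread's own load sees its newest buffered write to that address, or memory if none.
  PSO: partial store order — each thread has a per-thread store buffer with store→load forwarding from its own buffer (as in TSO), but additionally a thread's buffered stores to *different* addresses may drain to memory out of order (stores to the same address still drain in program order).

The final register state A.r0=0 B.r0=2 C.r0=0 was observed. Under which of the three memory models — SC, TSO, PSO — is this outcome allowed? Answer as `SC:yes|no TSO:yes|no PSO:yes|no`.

SC:no TSO:yes PSO:yes

outcome vector order: (A.r0,B.r0,C.r0)
[SC] allowed = {<0 2 2> <2 0 0> <2 0 2> <2 2 0> <2 2 2>}
[TSO] allowed = {<0 0 0> <0 0 2> <0 2 0> <0 2 2> <2 0 0> <2 0 2> <2 2 0> <2 2 2>}
[PSO] allowed = {<0 0 0> <0 0 2> <0 2 0> <0 2 2> <2 0 0> <2 0 2> <2 2 0> <2 2 2>}
target <0 2 0> ∈ {TSO,PSO}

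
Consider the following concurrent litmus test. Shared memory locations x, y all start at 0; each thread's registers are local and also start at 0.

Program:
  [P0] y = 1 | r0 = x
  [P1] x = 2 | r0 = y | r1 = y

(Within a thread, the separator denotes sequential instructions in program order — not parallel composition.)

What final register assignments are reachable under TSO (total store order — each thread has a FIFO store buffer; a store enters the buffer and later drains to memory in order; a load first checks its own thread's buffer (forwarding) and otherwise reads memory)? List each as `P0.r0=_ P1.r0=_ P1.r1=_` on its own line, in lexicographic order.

outcome vector order: (P0.r0,P1.r0,P1.r1)
|TSO outcomes| = 6

P0.r0=0 P1.r0=0 P1.r1=0
P0.r0=0 P1.r0=0 P1.r1=1
P0.r0=0 P1.r0=1 P1.r1=1
P0.r0=2 P1.r0=0 P1.r1=0
P0.r0=2 P1.r0=0 P1.r1=1
P0.r0=2 P1.r0=1 P1.r1=1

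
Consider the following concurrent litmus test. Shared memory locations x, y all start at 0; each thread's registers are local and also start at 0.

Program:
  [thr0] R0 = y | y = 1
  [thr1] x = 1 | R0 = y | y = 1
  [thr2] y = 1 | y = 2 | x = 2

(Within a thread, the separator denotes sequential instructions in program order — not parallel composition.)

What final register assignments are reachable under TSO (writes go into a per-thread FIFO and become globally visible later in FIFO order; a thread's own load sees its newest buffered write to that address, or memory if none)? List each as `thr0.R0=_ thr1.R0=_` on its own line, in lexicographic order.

thr0.R0=0 thr1.R0=0
thr0.R0=0 thr1.R0=1
thr0.R0=0 thr1.R0=2
thr0.R0=1 thr1.R0=0
thr0.R0=1 thr1.R0=1
thr0.R0=1 thr1.R0=2
thr0.R0=2 thr1.R0=0
thr0.R0=2 thr1.R0=1
thr0.R0=2 thr1.R0=2

outcome vector order: (thr0.R0,thr1.R0)
|TSO outcomes| = 9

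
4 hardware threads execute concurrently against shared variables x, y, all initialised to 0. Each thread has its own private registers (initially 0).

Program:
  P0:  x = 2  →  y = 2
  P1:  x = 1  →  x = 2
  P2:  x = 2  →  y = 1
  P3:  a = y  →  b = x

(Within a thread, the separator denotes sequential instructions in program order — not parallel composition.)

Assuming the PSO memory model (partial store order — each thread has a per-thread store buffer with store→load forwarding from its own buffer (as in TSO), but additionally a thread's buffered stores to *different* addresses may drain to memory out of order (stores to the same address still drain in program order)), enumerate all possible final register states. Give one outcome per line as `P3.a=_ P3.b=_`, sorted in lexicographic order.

outcome vector order: (P3.a,P3.b)
|PSO outcomes| = 9

P3.a=0 P3.b=0
P3.a=0 P3.b=1
P3.a=0 P3.b=2
P3.a=1 P3.b=0
P3.a=1 P3.b=1
P3.a=1 P3.b=2
P3.a=2 P3.b=0
P3.a=2 P3.b=1
P3.a=2 P3.b=2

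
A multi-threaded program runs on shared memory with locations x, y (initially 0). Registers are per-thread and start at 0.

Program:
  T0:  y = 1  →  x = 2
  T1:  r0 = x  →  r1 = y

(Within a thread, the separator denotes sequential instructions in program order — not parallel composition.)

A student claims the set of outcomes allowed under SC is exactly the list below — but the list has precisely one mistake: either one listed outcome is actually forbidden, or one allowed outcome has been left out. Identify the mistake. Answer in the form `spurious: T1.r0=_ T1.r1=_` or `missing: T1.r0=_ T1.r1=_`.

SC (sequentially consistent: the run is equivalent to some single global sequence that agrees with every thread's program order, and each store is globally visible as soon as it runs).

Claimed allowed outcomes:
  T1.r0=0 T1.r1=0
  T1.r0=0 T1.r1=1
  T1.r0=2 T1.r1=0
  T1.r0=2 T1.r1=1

spurious: T1.r0=2 T1.r1=0

outcome vector order: (T1.r0,T1.r1)
SC: 3 outcomes — {<0 0>; <0 1>; <2 1>}
claimed∖SC = {<2 0>}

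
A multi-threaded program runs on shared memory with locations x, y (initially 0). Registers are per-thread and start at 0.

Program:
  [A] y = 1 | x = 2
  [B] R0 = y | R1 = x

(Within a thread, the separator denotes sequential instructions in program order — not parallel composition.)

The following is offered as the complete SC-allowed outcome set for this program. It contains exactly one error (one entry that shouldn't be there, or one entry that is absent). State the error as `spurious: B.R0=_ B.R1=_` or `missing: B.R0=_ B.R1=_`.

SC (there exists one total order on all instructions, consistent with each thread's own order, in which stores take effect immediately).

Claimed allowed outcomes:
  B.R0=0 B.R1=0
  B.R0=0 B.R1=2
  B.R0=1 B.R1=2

missing: B.R0=1 B.R1=0

outcome vector order: (B.R0,B.R1)
under SC → <0 0>, <0 2>, <1 0>, <1 2>
SC∖claimed = {<1 0>}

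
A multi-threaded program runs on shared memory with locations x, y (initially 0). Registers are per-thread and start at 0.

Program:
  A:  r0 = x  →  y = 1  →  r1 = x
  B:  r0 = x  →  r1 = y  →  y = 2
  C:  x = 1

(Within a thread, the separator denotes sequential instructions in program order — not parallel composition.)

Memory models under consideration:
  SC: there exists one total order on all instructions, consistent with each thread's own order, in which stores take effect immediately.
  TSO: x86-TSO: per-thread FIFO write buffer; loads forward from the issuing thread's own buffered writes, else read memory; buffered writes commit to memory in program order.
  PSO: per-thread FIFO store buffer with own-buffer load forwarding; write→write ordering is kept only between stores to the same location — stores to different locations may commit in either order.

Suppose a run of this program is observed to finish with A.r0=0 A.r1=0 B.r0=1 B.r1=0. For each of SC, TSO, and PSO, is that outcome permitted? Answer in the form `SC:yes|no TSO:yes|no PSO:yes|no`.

outcome vector order: (A.r0,A.r1,B.r0,B.r1)
SC: 11 outcomes — {0/0/0/0; 0/0/0/1; 0/0/1/1; 0/1/0/0; 0/1/0/1; 0/1/1/0; 0/1/1/1; 1/1/0/0; 1/1/0/1; 1/1/1/0; 1/1/1/1}
TSO: 12 outcomes — {0/0/0/0; 0/0/0/1; 0/0/1/0; 0/0/1/1; 0/1/0/0; 0/1/0/1; 0/1/1/0; 0/1/1/1; 1/1/0/0; 1/1/0/1; 1/1/1/0; 1/1/1/1}
PSO: 12 outcomes — {0/0/0/0; 0/0/0/1; 0/0/1/0; 0/0/1/1; 0/1/0/0; 0/1/0/1; 0/1/1/0; 0/1/1/1; 1/1/0/0; 1/1/0/1; 1/1/1/0; 1/1/1/1}
target 0/0/1/0 ∈ {TSO,PSO}

SC:no TSO:yes PSO:yes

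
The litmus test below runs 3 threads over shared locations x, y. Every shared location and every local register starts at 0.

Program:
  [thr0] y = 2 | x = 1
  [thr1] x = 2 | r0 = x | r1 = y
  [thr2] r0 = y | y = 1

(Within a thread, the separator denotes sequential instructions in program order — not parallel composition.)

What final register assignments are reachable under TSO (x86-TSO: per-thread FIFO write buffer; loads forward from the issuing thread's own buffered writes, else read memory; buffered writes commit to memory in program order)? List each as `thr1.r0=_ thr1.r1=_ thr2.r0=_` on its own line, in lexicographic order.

outcome vector order: (thr1.r0,thr1.r1,thr2.r0)
|TSO outcomes| = 10

thr1.r0=1 thr1.r1=1 thr2.r0=0
thr1.r0=1 thr1.r1=1 thr2.r0=2
thr1.r0=1 thr1.r1=2 thr2.r0=0
thr1.r0=1 thr1.r1=2 thr2.r0=2
thr1.r0=2 thr1.r1=0 thr2.r0=0
thr1.r0=2 thr1.r1=0 thr2.r0=2
thr1.r0=2 thr1.r1=1 thr2.r0=0
thr1.r0=2 thr1.r1=1 thr2.r0=2
thr1.r0=2 thr1.r1=2 thr2.r0=0
thr1.r0=2 thr1.r1=2 thr2.r0=2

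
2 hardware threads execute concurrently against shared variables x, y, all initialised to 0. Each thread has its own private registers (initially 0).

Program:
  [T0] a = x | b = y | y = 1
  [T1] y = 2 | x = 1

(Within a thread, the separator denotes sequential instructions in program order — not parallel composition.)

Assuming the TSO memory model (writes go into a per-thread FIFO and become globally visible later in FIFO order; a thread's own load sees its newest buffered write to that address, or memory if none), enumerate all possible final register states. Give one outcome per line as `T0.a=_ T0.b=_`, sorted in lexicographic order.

T0.a=0 T0.b=0
T0.a=0 T0.b=2
T0.a=1 T0.b=2

outcome vector order: (T0.a,T0.b)
|TSO outcomes| = 3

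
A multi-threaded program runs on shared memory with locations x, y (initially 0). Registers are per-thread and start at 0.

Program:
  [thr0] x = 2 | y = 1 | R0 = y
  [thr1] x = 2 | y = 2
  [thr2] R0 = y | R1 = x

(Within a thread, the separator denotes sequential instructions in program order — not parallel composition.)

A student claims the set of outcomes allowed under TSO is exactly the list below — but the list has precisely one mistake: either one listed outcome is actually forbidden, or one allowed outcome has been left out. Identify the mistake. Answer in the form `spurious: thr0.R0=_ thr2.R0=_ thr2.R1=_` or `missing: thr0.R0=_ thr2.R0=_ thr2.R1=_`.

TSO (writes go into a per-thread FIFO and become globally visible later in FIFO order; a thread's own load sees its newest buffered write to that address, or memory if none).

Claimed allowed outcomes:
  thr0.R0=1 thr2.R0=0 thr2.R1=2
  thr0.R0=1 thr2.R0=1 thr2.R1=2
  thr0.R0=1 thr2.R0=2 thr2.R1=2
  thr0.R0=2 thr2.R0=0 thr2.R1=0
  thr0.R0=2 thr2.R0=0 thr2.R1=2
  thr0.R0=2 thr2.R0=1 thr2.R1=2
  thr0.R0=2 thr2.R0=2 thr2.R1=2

outcome vector order: (thr0.R0,thr2.R0,thr2.R1)
TSO (8): <1 0 0>; <1 0 2>; <1 1 2>; <1 2 2>; <2 0 0>; <2 0 2>; <2 1 2>; <2 2 2>
TSO∖claimed = {<1 0 0>}

missing: thr0.R0=1 thr2.R0=0 thr2.R1=0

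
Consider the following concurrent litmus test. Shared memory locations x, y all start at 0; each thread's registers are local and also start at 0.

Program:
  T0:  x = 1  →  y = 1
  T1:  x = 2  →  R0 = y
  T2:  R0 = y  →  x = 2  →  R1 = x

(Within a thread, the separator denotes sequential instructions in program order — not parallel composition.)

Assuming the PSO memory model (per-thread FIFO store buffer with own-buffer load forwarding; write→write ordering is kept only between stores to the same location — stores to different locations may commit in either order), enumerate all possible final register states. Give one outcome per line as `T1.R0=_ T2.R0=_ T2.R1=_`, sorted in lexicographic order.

outcome vector order: (T1.R0,T2.R0,T2.R1)
|PSO outcomes| = 8

T1.R0=0 T2.R0=0 T2.R1=1
T1.R0=0 T2.R0=0 T2.R1=2
T1.R0=0 T2.R0=1 T2.R1=1
T1.R0=0 T2.R0=1 T2.R1=2
T1.R0=1 T2.R0=0 T2.R1=1
T1.R0=1 T2.R0=0 T2.R1=2
T1.R0=1 T2.R0=1 T2.R1=1
T1.R0=1 T2.R0=1 T2.R1=2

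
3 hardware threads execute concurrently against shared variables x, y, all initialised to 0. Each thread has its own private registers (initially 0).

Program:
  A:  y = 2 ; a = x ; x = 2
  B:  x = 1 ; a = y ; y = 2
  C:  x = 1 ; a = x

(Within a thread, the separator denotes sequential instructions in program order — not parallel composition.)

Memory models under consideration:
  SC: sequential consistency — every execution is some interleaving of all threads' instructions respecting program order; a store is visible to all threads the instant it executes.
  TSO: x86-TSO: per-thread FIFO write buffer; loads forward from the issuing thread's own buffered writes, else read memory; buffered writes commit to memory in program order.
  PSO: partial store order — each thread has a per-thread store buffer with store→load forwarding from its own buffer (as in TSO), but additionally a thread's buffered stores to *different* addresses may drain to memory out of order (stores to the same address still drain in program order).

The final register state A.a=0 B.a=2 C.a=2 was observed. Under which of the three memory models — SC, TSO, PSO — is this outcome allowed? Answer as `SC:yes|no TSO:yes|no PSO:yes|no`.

SC:yes TSO:yes PSO:yes

outcome vector order: (A.a,B.a,C.a)
[SC] allowed = {0/2/1 0/2/2 1/0/1 1/0/2 1/2/1 1/2/2}
[TSO] allowed = {0/0/1 0/0/2 0/2/1 0/2/2 1/0/1 1/0/2 1/2/1 1/2/2}
[PSO] allowed = {0/0/1 0/0/2 0/2/1 0/2/2 1/0/1 1/0/2 1/2/1 1/2/2}
target 0/2/2 ∈ {SC,TSO,PSO}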